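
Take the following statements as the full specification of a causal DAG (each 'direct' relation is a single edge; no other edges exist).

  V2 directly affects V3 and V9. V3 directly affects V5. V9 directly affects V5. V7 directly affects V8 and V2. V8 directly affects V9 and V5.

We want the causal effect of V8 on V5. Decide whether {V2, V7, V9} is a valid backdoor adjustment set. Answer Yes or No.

Backdoor paths from V8 to V5 (paths whose first edge points into V8):
  P1: V8 <- V7 -> V2 -> V3 -> V5
  P2: V8 <- V7 -> V2 -> V9 -> V5
Condition 1 (no descendant of V8 in the set): FAILS — V9 is a descendant of V8.
Condition 2 (every backdoor path blocked by {V2, V7, V9}):
  P1: blocked at fork node V7 ∈ conditioning set.
  P2: blocked at fork node V7 ∈ conditioning set.
{V2, V7, V9} does not satisfy the backdoor criterion.

No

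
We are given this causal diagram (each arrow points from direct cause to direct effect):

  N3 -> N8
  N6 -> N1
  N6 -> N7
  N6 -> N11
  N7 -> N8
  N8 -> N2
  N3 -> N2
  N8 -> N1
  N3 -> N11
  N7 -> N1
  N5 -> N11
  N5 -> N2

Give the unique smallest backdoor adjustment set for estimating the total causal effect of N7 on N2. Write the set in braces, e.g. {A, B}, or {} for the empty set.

Variables eligible for adjustment (non-descendants of N7, excluding N7 and N2): {N11, N3, N5, N6}.
Backdoor paths from N7 to N2:
  P1: N7 <- N6 -> N1 <- N8 <- N3 -> N2
  P2: N7 <- N6 -> N1 <- N8 <- N3 -> N11 <- N5 -> N2
  P3: N7 <- N6 -> N1 <- N8 -> N2
  P4: N7 <- N6 -> N11 <- N3 -> N8 -> N2
  P5: N7 <- N6 -> N11 <- N3 -> N2
  P6: N7 <- N6 -> N11 <- N5 -> N2
Each backdoor path contains an unconditioned collider, so every path is already blocked with the empty conditioning set:
  P1: blocked at collider N1 (neither it nor any descendant is in the conditioning set).
  P2: blocked at collider N1 (neither it nor any descendant is in the conditioning set).
  P3: blocked at collider N1 (neither it nor any descendant is in the conditioning set).
  P4: blocked at collider N11 (neither it nor any descendant is in the conditioning set).
  P5: blocked at collider N11 (neither it nor any descendant is in the conditioning set).
  P6: blocked at collider N11 (neither it nor any descendant is in the conditioning set).
The empty set is therefore the unique smallest valid set.

{}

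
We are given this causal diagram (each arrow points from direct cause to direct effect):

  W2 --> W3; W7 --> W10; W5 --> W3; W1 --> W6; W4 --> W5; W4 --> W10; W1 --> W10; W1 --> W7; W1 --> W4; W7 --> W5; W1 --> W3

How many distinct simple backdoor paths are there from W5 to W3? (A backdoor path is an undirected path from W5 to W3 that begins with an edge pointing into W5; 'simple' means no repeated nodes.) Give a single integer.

6

A backdoor path from W5 to W3 is any simple undirected path whose first edge points into W5 (i.e. leaves W5 via a parent).
Parents of W5: {W4, W7}.
Enumerating:
  P1: W5 <- W4 <- W1 -> W3
  P2: W5 <- W4 -> W10 <- W1 -> W3
  P3: W5 <- W4 -> W10 <- W7 <- W1 -> W3
  P4: W5 <- W7 <- W1 -> W3
  P5: W5 <- W7 -> W10 <- W1 -> W3
  P6: W5 <- W7 -> W10 <- W4 <- W1 -> W3
That exhausts the simple backdoor paths. Count: 6.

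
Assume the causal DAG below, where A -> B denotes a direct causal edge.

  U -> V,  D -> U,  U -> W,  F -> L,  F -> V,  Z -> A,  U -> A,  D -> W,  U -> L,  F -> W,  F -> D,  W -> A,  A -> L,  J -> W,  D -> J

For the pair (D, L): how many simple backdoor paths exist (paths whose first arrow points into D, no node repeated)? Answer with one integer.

A backdoor path from D to L is any simple undirected path whose first edge points into D (i.e. leaves D via a parent).
Parents of D: {F}.
Enumerating:
  P1: D <- F -> V <- U -> W -> A -> L
  P2: D <- F -> V <- U -> A -> L
  P3: D <- F -> V <- U -> L
  P4: D <- F -> W <- U -> A -> L
  P5: D <- F -> W <- U -> L
  P6: D <- F -> W -> A <- U -> L
  P7: D <- F -> W -> A -> L
  P8: D <- F -> L
That exhausts the simple backdoor paths. Count: 8.

8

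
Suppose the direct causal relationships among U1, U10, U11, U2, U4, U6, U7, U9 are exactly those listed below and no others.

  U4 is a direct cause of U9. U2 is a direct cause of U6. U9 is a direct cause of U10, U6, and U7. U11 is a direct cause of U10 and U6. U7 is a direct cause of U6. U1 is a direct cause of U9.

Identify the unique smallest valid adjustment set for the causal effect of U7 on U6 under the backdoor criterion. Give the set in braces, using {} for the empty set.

Variables eligible for adjustment (non-descendants of U7, excluding U7 and U6): {U1, U10, U11, U2, U4, U9}.
Backdoor paths from U7 to U6:
  P1: U7 <- U9 -> U10 <- U11 -> U6
  P2: U7 <- U9 -> U6
The empty set is not sufficient: P2 (U7 <- U9 -> U6) has no collider blocking it and no conditioned non-collider, so it is open.
Try {U9}:
  P1: blocked at fork node U9 ∈ conditioning set.
  P2: blocked at fork node U9 ∈ conditioning set.
{U9} contains no descendant of U7 and blocks every backdoor path.
No other singleton works — e.g. {U4} leaves P2 open — so {U9} is the unique smallest valid adjustment set.

{U9}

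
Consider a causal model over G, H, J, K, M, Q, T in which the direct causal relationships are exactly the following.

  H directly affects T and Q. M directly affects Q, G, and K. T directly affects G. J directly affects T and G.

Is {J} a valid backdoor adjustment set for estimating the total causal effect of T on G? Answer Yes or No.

Yes

Backdoor paths from T to G (paths whose first edge points into T):
  P1: T <- J -> G
  P2: T <- H -> Q <- M -> G
Condition 1 (no descendant of T in the set): holds — descendants of T are {G}; none are in {J}.
Condition 2 (every backdoor path blocked by {J}):
  P1: blocked at fork node J ∈ conditioning set.
  P2: blocked at collider Q (neither it nor any descendant is in the conditioning set).
{J} satisfies the backdoor criterion.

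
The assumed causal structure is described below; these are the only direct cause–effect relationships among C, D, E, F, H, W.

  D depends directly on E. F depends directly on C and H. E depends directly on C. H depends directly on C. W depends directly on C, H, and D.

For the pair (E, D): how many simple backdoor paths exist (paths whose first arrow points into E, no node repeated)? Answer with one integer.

3

A backdoor path from E to D is any simple undirected path whose first edge points into E (i.e. leaves E via a parent).
Parents of E: {C}.
Enumerating:
  P1: E <- C -> H -> W <- D
  P2: E <- C -> F <- H -> W <- D
  P3: E <- C -> W <- D
That exhausts the simple backdoor paths. Count: 3.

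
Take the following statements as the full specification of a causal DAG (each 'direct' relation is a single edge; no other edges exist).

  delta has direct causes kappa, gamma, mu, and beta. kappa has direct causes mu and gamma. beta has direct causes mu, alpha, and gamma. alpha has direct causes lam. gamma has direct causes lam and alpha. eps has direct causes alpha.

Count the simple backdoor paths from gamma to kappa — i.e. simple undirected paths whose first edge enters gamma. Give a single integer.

8

A backdoor path from gamma to kappa is any simple undirected path whose first edge points into gamma (i.e. leaves gamma via a parent).
Parents of gamma: {alpha, lam}.
Enumerating:
  P1: gamma <- lam -> alpha -> beta <- mu -> kappa
  P2: gamma <- lam -> alpha -> beta <- mu -> delta <- kappa
  P3: gamma <- lam -> alpha -> beta -> delta <- mu -> kappa
  P4: gamma <- lam -> alpha -> beta -> delta <- kappa
  P5: gamma <- alpha -> beta <- mu -> kappa
  P6: gamma <- alpha -> beta <- mu -> delta <- kappa
  P7: gamma <- alpha -> beta -> delta <- mu -> kappa
  P8: gamma <- alpha -> beta -> delta <- kappa
That exhausts the simple backdoor paths. Count: 8.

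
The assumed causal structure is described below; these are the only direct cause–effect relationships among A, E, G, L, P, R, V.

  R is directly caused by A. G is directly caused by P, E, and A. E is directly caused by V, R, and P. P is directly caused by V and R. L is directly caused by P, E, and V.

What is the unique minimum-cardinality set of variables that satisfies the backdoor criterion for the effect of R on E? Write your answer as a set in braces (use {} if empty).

Variables eligible for adjustment (non-descendants of R, excluding R and E): {A, V}.
Backdoor paths from R to E:
  P1: R <- A -> G <- P <- V -> E
  P2: R <- A -> G <- P <- V -> L <- E
  P3: R <- A -> G <- P -> E
  P4: R <- A -> G <- P -> L <- V -> E
  P5: R <- A -> G <- P -> L <- E
  P6: R <- A -> G <- E
Each backdoor path contains an unconditioned collider, so every path is already blocked with the empty conditioning set:
  P1: blocked at collider G (neither it nor any descendant is in the conditioning set).
  P2: blocked at collider G (neither it nor any descendant is in the conditioning set).
  P3: blocked at collider G (neither it nor any descendant is in the conditioning set).
  P4: blocked at collider G (neither it nor any descendant is in the conditioning set).
  P5: blocked at collider G (neither it nor any descendant is in the conditioning set).
  P6: blocked at collider G (neither it nor any descendant is in the conditioning set).
The empty set is therefore the unique smallest valid set.

{}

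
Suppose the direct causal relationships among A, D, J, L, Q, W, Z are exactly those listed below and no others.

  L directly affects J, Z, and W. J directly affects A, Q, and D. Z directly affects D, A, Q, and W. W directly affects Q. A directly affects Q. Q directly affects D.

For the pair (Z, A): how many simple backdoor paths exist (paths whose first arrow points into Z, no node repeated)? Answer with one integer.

6

A backdoor path from Z to A is any simple undirected path whose first edge points into Z (i.e. leaves Z via a parent).
Parents of Z: {L}.
Enumerating:
  P1: Z <- L -> J -> A
  P2: Z <- L -> J -> Q <- A
  P3: Z <- L -> J -> D <- Q <- A
  P4: Z <- L -> W -> Q <- J -> A
  P5: Z <- L -> W -> Q <- A
  P6: Z <- L -> W -> Q -> D <- J -> A
That exhausts the simple backdoor paths. Count: 6.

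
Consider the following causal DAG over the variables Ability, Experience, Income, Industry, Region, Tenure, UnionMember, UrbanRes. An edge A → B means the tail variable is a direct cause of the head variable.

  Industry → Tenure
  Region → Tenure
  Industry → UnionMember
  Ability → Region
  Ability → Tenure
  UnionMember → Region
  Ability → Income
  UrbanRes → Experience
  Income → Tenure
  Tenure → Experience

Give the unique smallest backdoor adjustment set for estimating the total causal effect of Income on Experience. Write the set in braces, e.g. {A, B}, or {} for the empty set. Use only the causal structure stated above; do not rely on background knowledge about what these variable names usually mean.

Variables eligible for adjustment (non-descendants of Income, excluding Income and Experience): {Ability, Industry, Region, UnionMember, UrbanRes}.
Backdoor paths from Income to Experience:
  P1: Income <- Ability -> Region <- UnionMember <- Industry -> Tenure -> Experience
  P2: Income <- Ability -> Region -> Tenure -> Experience
  P3: Income <- Ability -> Tenure -> Experience
The empty set is not sufficient: P2 (Income <- Ability -> Region -> Tenure -> Experience) has no collider blocking it and no conditioned non-collider, so it is open.
Try {Ability}:
  P1: blocked at fork node Ability ∈ conditioning set.
  P2: blocked at fork node Ability ∈ conditioning set.
  P3: blocked at fork node Ability ∈ conditioning set.
{Ability} contains no descendant of Income and blocks every backdoor path.
No other singleton works — e.g. {Industry} leaves P2 open — so {Ability} is the unique smallest valid adjustment set.

{Ability}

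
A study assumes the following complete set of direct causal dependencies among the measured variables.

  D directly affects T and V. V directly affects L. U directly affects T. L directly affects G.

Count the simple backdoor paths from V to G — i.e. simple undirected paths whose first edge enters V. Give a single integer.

0

A backdoor path from V to G is any simple undirected path whose first edge points into V (i.e. leaves V via a parent).
Parents of V: {D}.
No simple path from any parent of V reaches G without revisiting V, so there are no backdoor paths.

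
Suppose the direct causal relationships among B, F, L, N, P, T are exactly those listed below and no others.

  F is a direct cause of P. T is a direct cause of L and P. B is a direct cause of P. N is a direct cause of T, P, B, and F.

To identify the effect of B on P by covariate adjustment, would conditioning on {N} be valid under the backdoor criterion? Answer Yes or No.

Backdoor paths from B to P (paths whose first edge points into B):
  P1: B <- N -> T -> P
  P2: B <- N -> F -> P
  P3: B <- N -> P
Condition 1 (no descendant of B in the set): holds — descendants of B are {P}; none are in {N}.
Condition 2 (every backdoor path blocked by {N}):
  P1: blocked at fork node N ∈ conditioning set.
  P2: blocked at fork node N ∈ conditioning set.
  P3: blocked at fork node N ∈ conditioning set.
{N} satisfies the backdoor criterion.

Yes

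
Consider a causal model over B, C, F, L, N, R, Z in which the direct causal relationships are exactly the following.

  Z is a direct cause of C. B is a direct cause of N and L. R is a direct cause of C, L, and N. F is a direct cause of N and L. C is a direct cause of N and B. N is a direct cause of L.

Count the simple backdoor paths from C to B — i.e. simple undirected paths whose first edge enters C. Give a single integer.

A backdoor path from C to B is any simple undirected path whose first edge points into C (i.e. leaves C via a parent).
Parents of C: {R, Z}.
Enumerating:
  P1: C <- R -> N <- F -> L <- B
  P2: C <- R -> N <- B
  P3: C <- R -> N -> L <- B
  P4: C <- R -> L <- F -> N <- B
  P5: C <- R -> L <- B
  P6: C <- R -> L <- N <- B
That exhausts the simple backdoor paths. Count: 6.

6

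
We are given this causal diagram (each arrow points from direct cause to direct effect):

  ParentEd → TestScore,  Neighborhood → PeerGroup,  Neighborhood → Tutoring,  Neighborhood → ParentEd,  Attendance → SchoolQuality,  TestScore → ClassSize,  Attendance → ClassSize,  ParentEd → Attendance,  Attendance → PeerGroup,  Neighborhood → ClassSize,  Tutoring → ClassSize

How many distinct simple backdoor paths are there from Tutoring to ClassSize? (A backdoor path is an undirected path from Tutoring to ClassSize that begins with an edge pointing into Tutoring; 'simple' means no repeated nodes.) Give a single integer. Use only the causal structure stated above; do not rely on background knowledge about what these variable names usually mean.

5

A backdoor path from Tutoring to ClassSize is any simple undirected path whose first edge points into Tutoring (i.e. leaves Tutoring via a parent).
Parents of Tutoring: {Neighborhood}.
Enumerating:
  P1: Tutoring <- Neighborhood -> ParentEd -> TestScore -> ClassSize
  P2: Tutoring <- Neighborhood -> ParentEd -> Attendance -> ClassSize
  P3: Tutoring <- Neighborhood -> PeerGroup <- Attendance <- ParentEd -> TestScore -> ClassSize
  P4: Tutoring <- Neighborhood -> PeerGroup <- Attendance -> ClassSize
  P5: Tutoring <- Neighborhood -> ClassSize
That exhausts the simple backdoor paths. Count: 5.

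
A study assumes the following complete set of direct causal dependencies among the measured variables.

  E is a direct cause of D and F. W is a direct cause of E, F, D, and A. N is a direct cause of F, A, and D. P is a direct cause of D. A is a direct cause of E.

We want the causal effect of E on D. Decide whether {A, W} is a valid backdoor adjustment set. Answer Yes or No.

Backdoor paths from E to D (paths whose first edge points into E):
  P1: E <- W -> A <- N -> D
  P2: E <- W -> F <- N -> D
  P3: E <- W -> D
  P4: E <- A <- W -> F <- N -> D
  P5: E <- A <- W -> D
  P6: E <- A <- N -> F <- W -> D
  P7: E <- A <- N -> D
Condition 1 (no descendant of E in the set): holds — descendants of E are {D, F}; none are in {A, W}.
Condition 2 (every backdoor path blocked by {A, W}):
  P1: blocked at fork node W ∈ conditioning set.
  P2: blocked at fork node W ∈ conditioning set.
  P3: blocked at fork node W ∈ conditioning set.
  P4: blocked at chain node A ∈ conditioning set.
  P5: blocked at chain node A ∈ conditioning set.
  P6: blocked at chain node A ∈ conditioning set.
  P7: blocked at chain node A ∈ conditioning set.
{A, W} satisfies the backdoor criterion.

Yes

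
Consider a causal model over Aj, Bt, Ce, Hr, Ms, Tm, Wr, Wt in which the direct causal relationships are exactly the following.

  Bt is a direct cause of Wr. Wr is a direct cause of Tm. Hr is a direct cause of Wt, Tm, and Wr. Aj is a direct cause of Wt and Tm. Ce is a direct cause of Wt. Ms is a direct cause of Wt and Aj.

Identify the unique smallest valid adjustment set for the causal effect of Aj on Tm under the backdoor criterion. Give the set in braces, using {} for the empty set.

Variables eligible for adjustment (non-descendants of Aj, excluding Aj and Tm): {Bt, Ce, Hr, Ms, Wr}.
Backdoor paths from Aj to Tm:
  P1: Aj <- Ms -> Wt <- Hr -> Wr -> Tm
  P2: Aj <- Ms -> Wt <- Hr -> Tm
Each backdoor path contains an unconditioned collider, so every path is already blocked with the empty conditioning set:
  P1: blocked at collider Wt (neither it nor any descendant is in the conditioning set).
  P2: blocked at collider Wt (neither it nor any descendant is in the conditioning set).
The empty set is therefore the unique smallest valid set.

{}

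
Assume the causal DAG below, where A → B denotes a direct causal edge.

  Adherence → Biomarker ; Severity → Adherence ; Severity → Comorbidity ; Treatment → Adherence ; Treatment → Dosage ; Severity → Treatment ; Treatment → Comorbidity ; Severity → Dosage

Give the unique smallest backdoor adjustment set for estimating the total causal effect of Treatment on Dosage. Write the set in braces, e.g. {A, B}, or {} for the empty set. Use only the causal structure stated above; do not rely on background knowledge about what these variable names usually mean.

Variables eligible for adjustment (non-descendants of Treatment, excluding Treatment and Dosage): {Severity}.
Backdoor paths from Treatment to Dosage:
  P1: Treatment <- Severity -> Dosage
The empty set is not sufficient: P1 (Treatment <- Severity -> Dosage) has no collider blocking it and no conditioned non-collider, so it is open.
Try {Severity}:
  P1: blocked at fork node Severity ∈ conditioning set.
{Severity} contains no descendant of Treatment and blocks every backdoor path.
{Severity} is the unique smallest valid adjustment set.

{Severity}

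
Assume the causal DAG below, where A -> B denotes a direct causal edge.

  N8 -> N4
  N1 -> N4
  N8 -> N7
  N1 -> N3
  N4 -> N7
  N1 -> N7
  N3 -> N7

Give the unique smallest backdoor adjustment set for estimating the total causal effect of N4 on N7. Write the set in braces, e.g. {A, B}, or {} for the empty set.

Variables eligible for adjustment (non-descendants of N4, excluding N4 and N7): {N1, N3, N8}.
Backdoor paths from N4 to N7:
  P1: N4 <- N1 -> N3 -> N7
  P2: N4 <- N1 -> N7
  P3: N4 <- N8 -> N7
The empty set is not sufficient: P1 (N4 <- N1 -> N3 -> N7) has no collider blocking it and no conditioned non-collider, so it is open.
Try {N1, N8}:
  P1: blocked at fork node N1 ∈ conditioning set.
  P2: blocked at fork node N1 ∈ conditioning set.
  P3: blocked at fork node N8 ∈ conditioning set.
{N1, N8} contains no descendant of N4 and blocks every backdoor path.
Every element of {N1, N8} is needed (dropping N1 leaves P1 open; dropping N8 leaves P3 open), so no proper subset is valid.
Among all size-2 subsets of the eligible variables, only {N1, N8} blocks every backdoor path, so it is the unique smallest valid adjustment set.

{N1, N8}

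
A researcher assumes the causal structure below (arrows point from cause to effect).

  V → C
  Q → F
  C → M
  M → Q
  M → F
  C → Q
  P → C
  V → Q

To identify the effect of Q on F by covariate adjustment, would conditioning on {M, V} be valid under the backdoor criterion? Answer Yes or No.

Yes

Backdoor paths from Q to F (paths whose first edge points into Q):
  P1: Q <- V -> C -> M -> F
  P2: Q <- C -> M -> F
  P3: Q <- M -> F
Condition 1 (no descendant of Q in the set): holds — descendants of Q are {F}; none are in {M, V}.
Condition 2 (every backdoor path blocked by {M, V}):
  P1: blocked at fork node V ∈ conditioning set.
  P2: blocked at chain node M ∈ conditioning set.
  P3: blocked at fork node M ∈ conditioning set.
{M, V} satisfies the backdoor criterion.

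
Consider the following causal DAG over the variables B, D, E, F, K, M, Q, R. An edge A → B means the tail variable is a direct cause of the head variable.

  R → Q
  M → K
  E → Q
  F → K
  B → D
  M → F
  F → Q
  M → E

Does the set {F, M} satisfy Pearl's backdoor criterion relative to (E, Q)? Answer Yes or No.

Yes

Backdoor paths from E to Q (paths whose first edge points into E):
  P1: E <- M -> F -> Q
  P2: E <- M -> K <- F -> Q
Condition 1 (no descendant of E in the set): holds — descendants of E are {Q}; none are in {F, M}.
Condition 2 (every backdoor path blocked by {F, M}):
  P1: blocked at fork node M ∈ conditioning set.
  P2: blocked at fork node M ∈ conditioning set.
{F, M} satisfies the backdoor criterion.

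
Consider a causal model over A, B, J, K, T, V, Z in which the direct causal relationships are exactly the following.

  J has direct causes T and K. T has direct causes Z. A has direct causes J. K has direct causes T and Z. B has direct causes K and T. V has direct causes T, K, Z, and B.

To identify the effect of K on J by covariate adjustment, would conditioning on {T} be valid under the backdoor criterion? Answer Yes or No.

Yes

Backdoor paths from K to J (paths whose first edge points into K):
  P1: K <- Z -> T -> J
  P2: K <- Z -> V <- T -> J
  P3: K <- Z -> V <- B <- T -> J
  P4: K <- T -> J
Condition 1 (no descendant of K in the set): holds — descendants of K are {A, B, J, V}; none are in {T}.
Condition 2 (every backdoor path blocked by {T}):
  P1: blocked at chain node T ∈ conditioning set.
  P2: blocked at collider V (neither it nor any descendant is in the conditioning set).
  P3: blocked at collider V (neither it nor any descendant is in the conditioning set).
  P4: blocked at fork node T ∈ conditioning set.
{T} satisfies the backdoor criterion.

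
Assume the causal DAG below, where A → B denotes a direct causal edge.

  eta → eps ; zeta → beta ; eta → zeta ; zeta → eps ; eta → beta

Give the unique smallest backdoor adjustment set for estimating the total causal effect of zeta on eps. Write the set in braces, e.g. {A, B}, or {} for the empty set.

Variables eligible for adjustment (non-descendants of zeta, excluding zeta and eps): {eta}.
Backdoor paths from zeta to eps:
  P1: zeta <- eta -> eps
The empty set is not sufficient: P1 (zeta <- eta -> eps) has no collider blocking it and no conditioned non-collider, so it is open.
Try {eta}:
  P1: blocked at fork node eta ∈ conditioning set.
{eta} contains no descendant of zeta and blocks every backdoor path.
{eta} is the unique smallest valid adjustment set.

{eta}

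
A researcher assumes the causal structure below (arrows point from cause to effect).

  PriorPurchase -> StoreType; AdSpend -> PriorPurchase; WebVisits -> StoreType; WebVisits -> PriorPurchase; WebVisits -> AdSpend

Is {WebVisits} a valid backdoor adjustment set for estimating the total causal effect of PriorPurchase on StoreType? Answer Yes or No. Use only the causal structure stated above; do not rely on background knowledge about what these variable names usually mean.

Backdoor paths from PriorPurchase to StoreType (paths whose first edge points into PriorPurchase):
  P1: PriorPurchase <- WebVisits -> StoreType
  P2: PriorPurchase <- AdSpend <- WebVisits -> StoreType
Condition 1 (no descendant of PriorPurchase in the set): holds — descendants of PriorPurchase are {StoreType}; none are in {WebVisits}.
Condition 2 (every backdoor path blocked by {WebVisits}):
  P1: blocked at fork node WebVisits ∈ conditioning set.
  P2: blocked at fork node WebVisits ∈ conditioning set.
{WebVisits} satisfies the backdoor criterion.

Yes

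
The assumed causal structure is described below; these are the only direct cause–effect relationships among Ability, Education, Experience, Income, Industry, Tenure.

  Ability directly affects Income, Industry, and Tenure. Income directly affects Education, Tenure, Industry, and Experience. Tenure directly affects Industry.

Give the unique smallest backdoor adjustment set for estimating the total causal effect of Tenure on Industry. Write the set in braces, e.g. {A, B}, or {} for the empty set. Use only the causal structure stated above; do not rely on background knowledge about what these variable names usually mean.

Variables eligible for adjustment (non-descendants of Tenure, excluding Tenure and Industry): {Ability, Education, Experience, Income}.
Backdoor paths from Tenure to Industry:
  P1: Tenure <- Ability -> Income -> Industry
  P2: Tenure <- Ability -> Industry
  P3: Tenure <- Income <- Ability -> Industry
  P4: Tenure <- Income -> Industry
The empty set is not sufficient: P1 (Tenure <- Ability -> Income -> Industry) has no collider blocking it and no conditioned non-collider, so it is open.
Try {Ability, Income}:
  P1: blocked at fork node Ability ∈ conditioning set.
  P2: blocked at fork node Ability ∈ conditioning set.
  P3: blocked at chain node Income ∈ conditioning set.
  P4: blocked at fork node Income ∈ conditioning set.
{Ability, Income} contains no descendant of Tenure and blocks every backdoor path.
Every element of {Ability, Income} is needed (dropping Ability leaves P2 open; dropping Income leaves P4 open), so no proper subset is valid.
Among all size-2 subsets of the eligible variables, only {Ability, Income} blocks every backdoor path, so it is the unique smallest valid adjustment set.

{Ability, Income}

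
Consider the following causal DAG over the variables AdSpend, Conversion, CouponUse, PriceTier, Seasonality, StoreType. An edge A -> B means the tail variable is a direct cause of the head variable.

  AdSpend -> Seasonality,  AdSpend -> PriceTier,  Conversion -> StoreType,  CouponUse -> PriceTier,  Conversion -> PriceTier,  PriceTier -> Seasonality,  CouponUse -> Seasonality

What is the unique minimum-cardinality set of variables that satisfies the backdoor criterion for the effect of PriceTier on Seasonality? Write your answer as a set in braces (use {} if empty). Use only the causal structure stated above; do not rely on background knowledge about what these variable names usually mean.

Variables eligible for adjustment (non-descendants of PriceTier, excluding PriceTier and Seasonality): {AdSpend, Conversion, CouponUse, StoreType}.
Backdoor paths from PriceTier to Seasonality:
  P1: PriceTier <- AdSpend -> Seasonality
  P2: PriceTier <- CouponUse -> Seasonality
The empty set is not sufficient: P1 (PriceTier <- AdSpend -> Seasonality) has no collider blocking it and no conditioned non-collider, so it is open.
Try {AdSpend, CouponUse}:
  P1: blocked at fork node AdSpend ∈ conditioning set.
  P2: blocked at fork node CouponUse ∈ conditioning set.
{AdSpend, CouponUse} contains no descendant of PriceTier and blocks every backdoor path.
Every element of {AdSpend, CouponUse} is needed (dropping AdSpend leaves P1 open; dropping CouponUse leaves P2 open), so no proper subset is valid.
Among all size-2 subsets of the eligible variables, only {AdSpend, CouponUse} blocks every backdoor path, so it is the unique smallest valid adjustment set.

{AdSpend, CouponUse}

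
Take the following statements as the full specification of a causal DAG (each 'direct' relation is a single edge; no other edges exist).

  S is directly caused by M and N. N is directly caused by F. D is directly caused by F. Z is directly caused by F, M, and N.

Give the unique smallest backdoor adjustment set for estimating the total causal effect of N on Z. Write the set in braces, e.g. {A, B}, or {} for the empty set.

Variables eligible for adjustment (non-descendants of N, excluding N and Z): {D, F, M}.
Backdoor paths from N to Z:
  P1: N <- F -> Z
The empty set is not sufficient: P1 (N <- F -> Z) has no collider blocking it and no conditioned non-collider, so it is open.
Try {F}:
  P1: blocked at fork node F ∈ conditioning set.
{F} contains no descendant of N and blocks every backdoor path.
No other singleton works — e.g. {D} leaves P1 open — so {F} is the unique smallest valid adjustment set.

{F}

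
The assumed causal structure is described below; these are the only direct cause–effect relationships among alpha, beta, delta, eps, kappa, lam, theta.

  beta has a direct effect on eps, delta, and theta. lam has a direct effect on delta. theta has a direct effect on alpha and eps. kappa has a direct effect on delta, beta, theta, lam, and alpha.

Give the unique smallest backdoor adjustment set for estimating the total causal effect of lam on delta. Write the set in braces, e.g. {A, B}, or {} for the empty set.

{kappa}

Variables eligible for adjustment (non-descendants of lam, excluding lam and delta): {alpha, beta, eps, kappa, theta}.
Backdoor paths from lam to delta:
  P1: lam <- kappa -> beta -> delta
  P2: lam <- kappa -> theta <- beta -> delta
  P3: lam <- kappa -> theta -> eps <- beta -> delta
  P4: lam <- kappa -> alpha <- theta <- beta -> delta
  P5: lam <- kappa -> alpha <- theta -> eps <- beta -> delta
  P6: lam <- kappa -> delta
The empty set is not sufficient: P1 (lam <- kappa -> beta -> delta) has no collider blocking it and no conditioned non-collider, so it is open.
Try {kappa}:
  P1: blocked at fork node kappa ∈ conditioning set.
  P2: blocked at fork node kappa ∈ conditioning set.
  P3: blocked at fork node kappa ∈ conditioning set.
  P4: blocked at fork node kappa ∈ conditioning set.
  P5: blocked at fork node kappa ∈ conditioning set.
  P6: blocked at fork node kappa ∈ conditioning set.
{kappa} contains no descendant of lam and blocks every backdoor path.
No other singleton works — e.g. {beta} leaves P6 open — so {kappa} is the unique smallest valid adjustment set.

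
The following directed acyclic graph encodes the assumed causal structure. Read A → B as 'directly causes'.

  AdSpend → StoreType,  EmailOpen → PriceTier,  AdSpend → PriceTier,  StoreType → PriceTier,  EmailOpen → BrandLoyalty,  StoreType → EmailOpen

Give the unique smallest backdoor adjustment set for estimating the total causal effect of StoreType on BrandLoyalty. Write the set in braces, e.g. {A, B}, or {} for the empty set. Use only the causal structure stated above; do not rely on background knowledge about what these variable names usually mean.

Variables eligible for adjustment (non-descendants of StoreType, excluding StoreType and BrandLoyalty): {AdSpend}.
Backdoor paths from StoreType to BrandLoyalty:
  P1: StoreType <- AdSpend -> PriceTier <- EmailOpen -> BrandLoyalty
Each backdoor path contains an unconditioned collider, so every path is already blocked with the empty conditioning set:
  P1: blocked at collider PriceTier (neither it nor any descendant is in the conditioning set).
The empty set is therefore the unique smallest valid set.

{}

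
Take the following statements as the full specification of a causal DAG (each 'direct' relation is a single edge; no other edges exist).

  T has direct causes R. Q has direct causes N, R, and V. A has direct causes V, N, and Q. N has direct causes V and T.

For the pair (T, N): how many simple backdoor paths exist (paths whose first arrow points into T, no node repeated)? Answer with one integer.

5

A backdoor path from T to N is any simple undirected path whose first edge points into T (i.e. leaves T via a parent).
Parents of T: {R}.
Enumerating:
  P1: T <- R -> Q <- V -> N
  P2: T <- R -> Q <- V -> A <- N
  P3: T <- R -> Q <- N
  P4: T <- R -> Q -> A <- V -> N
  P5: T <- R -> Q -> A <- N
That exhausts the simple backdoor paths. Count: 5.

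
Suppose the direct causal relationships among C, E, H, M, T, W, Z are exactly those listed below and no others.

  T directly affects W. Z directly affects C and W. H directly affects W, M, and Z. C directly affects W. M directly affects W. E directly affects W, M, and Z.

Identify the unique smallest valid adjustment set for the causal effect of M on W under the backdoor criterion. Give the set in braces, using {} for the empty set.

Variables eligible for adjustment (non-descendants of M, excluding M and W): {C, E, H, T, Z}.
Backdoor paths from M to W:
  P1: M <- E -> Z <- H -> W
  P2: M <- E -> Z -> C -> W
  P3: M <- E -> Z -> W
  P4: M <- E -> W
  P5: M <- H -> Z <- E -> W
  P6: M <- H -> Z -> C -> W
  P7: M <- H -> Z -> W
  P8: M <- H -> W
The empty set is not sufficient: P2 (M <- E -> Z -> C -> W) has no collider blocking it and no conditioned non-collider, so it is open.
Try {E, H}:
  P1: blocked at fork node E ∈ conditioning set.
  P2: blocked at fork node E ∈ conditioning set.
  P3: blocked at fork node E ∈ conditioning set.
  P4: blocked at fork node E ∈ conditioning set.
  P5: blocked at fork node H ∈ conditioning set.
  P6: blocked at fork node H ∈ conditioning set.
  P7: blocked at fork node H ∈ conditioning set.
  P8: blocked at fork node H ∈ conditioning set.
{E, H} contains no descendant of M and blocks every backdoor path.
Every element of {E, H} is needed (dropping E leaves P2 open; dropping H leaves P6 open), so no proper subset is valid.
Among all size-2 subsets of the eligible variables, only {E, H} blocks every backdoor path, so it is the unique smallest valid adjustment set.

{E, H}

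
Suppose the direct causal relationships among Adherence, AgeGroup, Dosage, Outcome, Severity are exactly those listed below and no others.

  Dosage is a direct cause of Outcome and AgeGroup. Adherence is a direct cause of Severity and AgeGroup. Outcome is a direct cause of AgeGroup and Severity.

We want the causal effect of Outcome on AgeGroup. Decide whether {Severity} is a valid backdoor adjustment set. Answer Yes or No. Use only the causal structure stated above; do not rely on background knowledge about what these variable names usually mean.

No

Backdoor paths from Outcome to AgeGroup (paths whose first edge points into Outcome):
  P1: Outcome <- Dosage -> AgeGroup
Condition 1 (no descendant of Outcome in the set): FAILS — Severity is a descendant of Outcome.
Condition 2 (every backdoor path blocked by {Severity}):
  P1: open — no interior node is in the conditioning set.
{Severity} does not satisfy the backdoor criterion.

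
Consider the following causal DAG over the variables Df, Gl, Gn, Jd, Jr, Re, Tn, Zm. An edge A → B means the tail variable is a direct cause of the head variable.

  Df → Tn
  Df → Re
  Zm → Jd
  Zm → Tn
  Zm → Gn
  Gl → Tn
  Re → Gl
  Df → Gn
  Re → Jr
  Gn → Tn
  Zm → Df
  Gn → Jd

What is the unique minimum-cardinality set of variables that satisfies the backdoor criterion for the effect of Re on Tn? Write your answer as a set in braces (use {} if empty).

Variables eligible for adjustment (non-descendants of Re, excluding Re and Tn): {Df, Gn, Jd, Zm}.
Backdoor paths from Re to Tn:
  P1: Re <- Df <- Zm -> Gn -> Tn
  P2: Re <- Df <- Zm -> Tn
  P3: Re <- Df <- Zm -> Jd <- Gn -> Tn
  P4: Re <- Df -> Gn <- Zm -> Tn
  P5: Re <- Df -> Gn -> Tn
  P6: Re <- Df -> Gn -> Jd <- Zm -> Tn
  P7: Re <- Df -> Tn
The empty set is not sufficient: P1 (Re <- Df <- Zm -> Gn -> Tn) has no collider blocking it and no conditioned non-collider, so it is open.
Try {Df}:
  P1: blocked at chain node Df ∈ conditioning set.
  P2: blocked at chain node Df ∈ conditioning set.
  P3: blocked at chain node Df ∈ conditioning set.
  P4: blocked at fork node Df ∈ conditioning set.
  P5: blocked at fork node Df ∈ conditioning set.
  P6: blocked at fork node Df ∈ conditioning set.
  P7: blocked at fork node Df ∈ conditioning set.
{Df} contains no descendant of Re and blocks every backdoor path.
No other singleton works — e.g. {Zm} leaves P5 open — so {Df} is the unique smallest valid adjustment set.

{Df}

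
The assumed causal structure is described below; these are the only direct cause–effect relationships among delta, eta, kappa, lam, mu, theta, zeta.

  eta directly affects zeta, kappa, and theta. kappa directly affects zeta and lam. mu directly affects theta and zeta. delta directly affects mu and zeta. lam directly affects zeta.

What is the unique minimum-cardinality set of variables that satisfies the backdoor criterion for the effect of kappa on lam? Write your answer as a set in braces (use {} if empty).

Variables eligible for adjustment (non-descendants of kappa, excluding kappa and lam): {delta, eta, mu, theta}.
Backdoor paths from kappa to lam:
  P1: kappa <- eta -> zeta <- lam
  P2: kappa <- eta -> theta <- mu <- delta -> zeta <- lam
  P3: kappa <- eta -> theta <- mu -> zeta <- lam
Each backdoor path contains an unconditioned collider, so every path is already blocked with the empty conditioning set:
  P1: blocked at collider zeta (neither it nor any descendant is in the conditioning set).
  P2: blocked at collider theta (neither it nor any descendant is in the conditioning set).
  P3: blocked at collider theta (neither it nor any descendant is in the conditioning set).
The empty set is therefore the unique smallest valid set.

{}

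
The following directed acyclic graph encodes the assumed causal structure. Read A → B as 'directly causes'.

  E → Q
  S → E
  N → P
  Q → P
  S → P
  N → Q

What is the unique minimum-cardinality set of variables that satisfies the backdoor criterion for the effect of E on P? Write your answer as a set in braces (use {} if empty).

Variables eligible for adjustment (non-descendants of E, excluding E and P): {N, S}.
Backdoor paths from E to P:
  P1: E <- S -> P
The empty set is not sufficient: P1 (E <- S -> P) has no collider blocking it and no conditioned non-collider, so it is open.
Try {S}:
  P1: blocked at fork node S ∈ conditioning set.
{S} contains no descendant of E and blocks every backdoor path.
No other singleton works — e.g. {N} leaves P1 open — so {S} is the unique smallest valid adjustment set.

{S}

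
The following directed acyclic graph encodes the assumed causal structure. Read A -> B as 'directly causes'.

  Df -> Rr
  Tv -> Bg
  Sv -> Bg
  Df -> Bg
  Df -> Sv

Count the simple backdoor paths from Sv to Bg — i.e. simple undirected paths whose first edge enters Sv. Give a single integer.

1

A backdoor path from Sv to Bg is any simple undirected path whose first edge points into Sv (i.e. leaves Sv via a parent).
Parents of Sv: {Df}.
Enumerating:
  P1: Sv <- Df -> Bg
That exhausts the simple backdoor paths. Count: 1.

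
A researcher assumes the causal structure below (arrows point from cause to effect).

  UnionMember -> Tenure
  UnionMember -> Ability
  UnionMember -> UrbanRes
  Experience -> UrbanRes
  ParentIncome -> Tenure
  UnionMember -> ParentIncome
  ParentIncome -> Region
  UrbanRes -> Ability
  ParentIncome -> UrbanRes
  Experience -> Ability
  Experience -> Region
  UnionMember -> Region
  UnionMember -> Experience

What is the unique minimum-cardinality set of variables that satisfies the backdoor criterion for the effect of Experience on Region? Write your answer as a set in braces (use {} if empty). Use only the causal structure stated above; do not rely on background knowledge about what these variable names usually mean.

{UnionMember}

Variables eligible for adjustment (non-descendants of Experience, excluding Experience and Region): {ParentIncome, Tenure, UnionMember}.
Backdoor paths from Experience to Region:
  P1: Experience <- UnionMember -> ParentIncome -> Region
  P2: Experience <- UnionMember -> Tenure <- ParentIncome -> Region
  P3: Experience <- UnionMember -> Region
  P4: Experience <- UnionMember -> UrbanRes <- ParentIncome -> Region
  P5: Experience <- UnionMember -> Ability <- UrbanRes <- ParentIncome -> Region
The empty set is not sufficient: P1 (Experience <- UnionMember -> ParentIncome -> Region) has no collider blocking it and no conditioned non-collider, so it is open.
Try {UnionMember}:
  P1: blocked at fork node UnionMember ∈ conditioning set.
  P2: blocked at fork node UnionMember ∈ conditioning set.
  P3: blocked at fork node UnionMember ∈ conditioning set.
  P4: blocked at fork node UnionMember ∈ conditioning set.
  P5: blocked at fork node UnionMember ∈ conditioning set.
{UnionMember} contains no descendant of Experience and blocks every backdoor path.
No other singleton works — e.g. {ParentIncome} leaves P3 open — so {UnionMember} is the unique smallest valid adjustment set.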